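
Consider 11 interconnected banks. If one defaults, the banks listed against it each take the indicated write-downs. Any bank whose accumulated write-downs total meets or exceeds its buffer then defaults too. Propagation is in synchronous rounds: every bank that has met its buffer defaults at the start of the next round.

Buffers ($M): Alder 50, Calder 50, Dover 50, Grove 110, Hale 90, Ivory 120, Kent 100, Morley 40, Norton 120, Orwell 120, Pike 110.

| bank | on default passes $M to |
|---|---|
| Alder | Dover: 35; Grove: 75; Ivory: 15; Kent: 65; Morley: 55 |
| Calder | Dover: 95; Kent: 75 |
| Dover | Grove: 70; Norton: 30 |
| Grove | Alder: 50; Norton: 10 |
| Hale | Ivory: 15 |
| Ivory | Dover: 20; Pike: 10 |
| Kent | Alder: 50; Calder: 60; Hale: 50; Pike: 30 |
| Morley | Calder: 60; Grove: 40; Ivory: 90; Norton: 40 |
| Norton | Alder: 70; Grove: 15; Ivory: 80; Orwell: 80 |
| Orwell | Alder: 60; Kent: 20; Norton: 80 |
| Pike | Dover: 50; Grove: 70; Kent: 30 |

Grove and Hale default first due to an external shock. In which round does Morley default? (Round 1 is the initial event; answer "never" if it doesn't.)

Round 1 — Grove, Hale default (initial).
  Alder: +50 → 50 ≥ 50
  Ivory: +15 → 15 < 120
  Norton: +10 → 10 < 120
Round 2 — Alder defaults.
  Dover: +35 → 35 < 50
  Ivory: +15 → 30 < 120
  Kent: +65 → 65 < 100
  Morley: +55 → 55 ≥ 40
Round 3 — Morley defaults.
  Calder: +60 → 60 ≥ 50
  Ivory: +90 → 120 ≥ 120
  Norton: +40 → 50 < 120
Round 4 — Calder, Ivory default.
  Dover: +95+20 → 150 ≥ 50
  Kent: +75 → 140 ≥ 100
  Pike: +10 → 10 < 110
Round 5 — Dover, Kent default.
  Norton: +30 → 80 < 120
  Pike: +30 → 40 < 110
No further defaults.

3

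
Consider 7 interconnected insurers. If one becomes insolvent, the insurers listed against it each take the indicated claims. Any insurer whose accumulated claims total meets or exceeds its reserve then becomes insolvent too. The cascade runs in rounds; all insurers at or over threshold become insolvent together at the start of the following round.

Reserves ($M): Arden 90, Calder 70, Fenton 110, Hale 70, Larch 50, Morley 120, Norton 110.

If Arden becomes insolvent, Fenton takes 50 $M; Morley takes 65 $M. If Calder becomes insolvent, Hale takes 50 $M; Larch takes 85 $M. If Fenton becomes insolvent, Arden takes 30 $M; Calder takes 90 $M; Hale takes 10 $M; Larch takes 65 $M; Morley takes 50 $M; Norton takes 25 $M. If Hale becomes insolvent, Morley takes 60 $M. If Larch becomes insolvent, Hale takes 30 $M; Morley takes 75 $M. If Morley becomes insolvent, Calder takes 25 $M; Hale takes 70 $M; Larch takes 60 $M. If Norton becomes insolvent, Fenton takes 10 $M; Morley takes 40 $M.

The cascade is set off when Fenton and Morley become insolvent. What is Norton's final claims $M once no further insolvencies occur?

Round 1 — Fenton, Morley become insolvent (initial).
  Arden: +30 → 30 < 90
  Calder: +90+25 → 115 ≥ 70
  Hale: +10+70 → 80 ≥ 70
  Larch: +65+60 → 125 ≥ 50
  Norton: +25 → 25 < 110
Round 2 — Calder, Hale, Larch become insolvent.
No further insolvencies.

25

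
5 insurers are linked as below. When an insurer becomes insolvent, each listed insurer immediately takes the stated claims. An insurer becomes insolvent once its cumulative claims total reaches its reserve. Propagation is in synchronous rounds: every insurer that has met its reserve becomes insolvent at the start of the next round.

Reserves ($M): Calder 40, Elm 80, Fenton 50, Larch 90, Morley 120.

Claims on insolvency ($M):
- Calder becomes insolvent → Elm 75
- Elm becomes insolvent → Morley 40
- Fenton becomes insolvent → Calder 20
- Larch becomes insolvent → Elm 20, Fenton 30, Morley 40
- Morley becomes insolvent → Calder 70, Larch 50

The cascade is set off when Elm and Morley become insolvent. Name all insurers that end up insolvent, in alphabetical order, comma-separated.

Calder, Elm, Morley

Round 1 — Elm, Morley become insolvent (initial).
  Calder: +70 → 70 ≥ 40
  Larch: +50 → 50 < 90
Round 2 — Calder becomes insolvent.
No further insolvencies.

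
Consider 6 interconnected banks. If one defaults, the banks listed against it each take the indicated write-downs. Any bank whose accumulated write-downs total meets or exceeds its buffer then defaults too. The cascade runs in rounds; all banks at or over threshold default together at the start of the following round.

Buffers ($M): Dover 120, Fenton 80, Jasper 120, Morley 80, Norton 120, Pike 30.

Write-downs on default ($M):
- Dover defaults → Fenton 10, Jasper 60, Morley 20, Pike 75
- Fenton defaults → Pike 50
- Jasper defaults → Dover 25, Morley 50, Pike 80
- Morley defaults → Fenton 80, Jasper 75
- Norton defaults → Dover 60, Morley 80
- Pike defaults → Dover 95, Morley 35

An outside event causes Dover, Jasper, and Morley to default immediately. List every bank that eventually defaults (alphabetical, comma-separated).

Round 1 — Dover, Jasper, Morley default (initial).
  Fenton: +10+80 → 90 ≥ 80
  Pike: +75+80 → 155 ≥ 30
Round 2 — Fenton, Pike default.
No further defaults.

Dover, Fenton, Jasper, Morley, Pike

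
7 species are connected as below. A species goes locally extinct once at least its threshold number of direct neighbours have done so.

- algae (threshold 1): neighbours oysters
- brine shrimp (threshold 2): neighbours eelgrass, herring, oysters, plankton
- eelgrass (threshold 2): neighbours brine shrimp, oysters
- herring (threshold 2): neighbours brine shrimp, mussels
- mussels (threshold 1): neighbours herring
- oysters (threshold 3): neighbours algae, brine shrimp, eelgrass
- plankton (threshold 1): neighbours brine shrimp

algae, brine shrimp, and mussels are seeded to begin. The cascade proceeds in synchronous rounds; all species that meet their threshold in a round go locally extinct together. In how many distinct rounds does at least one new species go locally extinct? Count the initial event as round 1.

Round 1 — algae, brine shrimp, mussels go locally extinct (initial).
Round 2 — checking thresholds:
  eelgrass: 1 of 2 neighbours < 2, holds.
  herring: 2 of 2 neighbours ≥ 2, goes locally extinct.
  oysters: 2 of 3 neighbours < 3, holds.
  plankton: 1 of 1 neighbours ≥ 1, goes locally extinct.
Round 3 — no new extinctions; cascade stops.

2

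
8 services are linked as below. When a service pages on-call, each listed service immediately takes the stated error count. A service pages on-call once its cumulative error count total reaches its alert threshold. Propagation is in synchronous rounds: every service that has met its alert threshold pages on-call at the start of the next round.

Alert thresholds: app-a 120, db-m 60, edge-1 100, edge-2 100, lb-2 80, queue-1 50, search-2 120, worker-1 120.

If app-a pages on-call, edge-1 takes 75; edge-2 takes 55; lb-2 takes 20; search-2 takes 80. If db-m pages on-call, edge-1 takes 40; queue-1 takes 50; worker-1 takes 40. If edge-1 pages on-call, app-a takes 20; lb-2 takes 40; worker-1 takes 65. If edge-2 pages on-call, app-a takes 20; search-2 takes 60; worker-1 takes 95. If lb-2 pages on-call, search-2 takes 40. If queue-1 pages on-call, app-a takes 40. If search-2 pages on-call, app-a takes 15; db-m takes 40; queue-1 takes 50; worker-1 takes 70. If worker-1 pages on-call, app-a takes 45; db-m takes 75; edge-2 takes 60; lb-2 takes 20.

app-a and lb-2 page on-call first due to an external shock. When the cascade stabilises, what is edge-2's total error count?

Round 1 — app-a, lb-2 page on-call (initial).
  edge-1: +75 → 75 < 100
  edge-2: +55 → 55 < 100
  search-2: +80+40 → 120 ≥ 120
Round 2 — search-2 pages on-call.
  db-m: +40 → 40 < 60
  queue-1: +50 → 50 ≥ 50
  worker-1: +70 → 70 < 120
Round 3 — queue-1 pages on-call.
No further pages.

55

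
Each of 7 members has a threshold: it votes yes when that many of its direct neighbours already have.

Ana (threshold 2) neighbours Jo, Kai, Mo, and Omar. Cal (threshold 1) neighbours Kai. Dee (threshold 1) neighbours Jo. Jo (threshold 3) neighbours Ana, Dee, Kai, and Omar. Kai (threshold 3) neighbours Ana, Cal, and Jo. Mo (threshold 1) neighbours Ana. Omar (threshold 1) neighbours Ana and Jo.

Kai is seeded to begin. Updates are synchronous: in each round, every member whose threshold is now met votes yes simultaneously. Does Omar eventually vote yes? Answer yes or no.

Round 1 — Kai votes yes (initial).
Round 2 — checking thresholds:
  Ana: 1 of 4 neighbours < 2, not yet.
  Cal: 1 of 1 neighbours ≥ 1, votes yes.
  Jo: 1 of 4 neighbours < 3, not yet.
Round 3 — no new yes votes; cascade stops.

no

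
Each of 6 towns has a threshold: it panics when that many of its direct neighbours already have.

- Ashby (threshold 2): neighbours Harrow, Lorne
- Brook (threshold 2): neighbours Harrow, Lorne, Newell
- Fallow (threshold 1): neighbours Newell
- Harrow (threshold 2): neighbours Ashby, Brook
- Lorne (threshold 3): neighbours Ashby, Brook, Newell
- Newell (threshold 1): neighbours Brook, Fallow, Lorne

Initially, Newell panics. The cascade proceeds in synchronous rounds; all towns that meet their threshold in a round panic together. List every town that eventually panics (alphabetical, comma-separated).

Fallow, Newell

Round 1 — Newell panics (initial).
Round 2 — checking thresholds:
  Brook: 1 of 3 neighbours < 2, below threshold.
  Fallow: 1 of 1 neighbours ≥ 1, panics.
  Lorne: 1 of 3 neighbours < 3, below threshold.
Round 3 — no new panics; cascade stops.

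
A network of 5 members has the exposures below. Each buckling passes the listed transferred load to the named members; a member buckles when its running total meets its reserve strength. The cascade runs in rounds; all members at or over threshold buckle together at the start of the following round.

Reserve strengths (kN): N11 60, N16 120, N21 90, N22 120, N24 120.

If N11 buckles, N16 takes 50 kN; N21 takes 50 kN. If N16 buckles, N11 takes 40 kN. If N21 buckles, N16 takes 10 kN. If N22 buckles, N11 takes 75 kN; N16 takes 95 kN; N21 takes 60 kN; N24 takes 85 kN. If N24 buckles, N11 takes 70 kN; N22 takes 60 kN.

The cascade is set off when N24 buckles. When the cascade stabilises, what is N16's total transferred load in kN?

50

Round 1 — N24 buckles (initial).
  N11: +70 → 70 ≥ 60
  N22: +60 → 60 < 120
Round 2 — N11 buckles.
  N16: +50 → 50 < 120
  N21: +50 → 50 < 90
No further bucklings.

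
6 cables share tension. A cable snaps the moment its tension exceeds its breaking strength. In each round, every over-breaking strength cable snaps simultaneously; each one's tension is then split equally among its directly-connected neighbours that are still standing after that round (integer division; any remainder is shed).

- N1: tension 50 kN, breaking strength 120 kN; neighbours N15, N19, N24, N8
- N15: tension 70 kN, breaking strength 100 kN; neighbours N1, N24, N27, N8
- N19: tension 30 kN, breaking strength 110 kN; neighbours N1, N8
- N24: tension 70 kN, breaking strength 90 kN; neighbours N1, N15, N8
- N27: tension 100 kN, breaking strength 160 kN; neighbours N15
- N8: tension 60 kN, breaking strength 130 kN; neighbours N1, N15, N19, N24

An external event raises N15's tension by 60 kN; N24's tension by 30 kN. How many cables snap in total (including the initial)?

Round 1 — N15 at 130 > 100; N24 at 100 > 90. N15, N24 snap.
  N15 sheds 130 kN to N1, N27, N8: 43 each (1 lost).
    N1: 50+43 = 93 ≤ 120
    N27: 100+43 = 143 ≤ 160
    N8: 60+43 = 103 ≤ 130
  N24 sheds 100 kN to N1, N8: 50 each.
    N1: 93+50 = 143 > 120
    N8: 103+50 = 153 > 130
Round 2 — N1, N8 snap.
  N1 sheds 143 kN to N19: 143 each.
    N19: 30+143 = 173 > 110
  N8 sheds 153 kN to N19: 153 each.
    N19: 173+153 = 326 > 110
Round 3 — N19 snaps.
  N19 sheds 326 kN: no online neighbours, lost.
No further breaks.

5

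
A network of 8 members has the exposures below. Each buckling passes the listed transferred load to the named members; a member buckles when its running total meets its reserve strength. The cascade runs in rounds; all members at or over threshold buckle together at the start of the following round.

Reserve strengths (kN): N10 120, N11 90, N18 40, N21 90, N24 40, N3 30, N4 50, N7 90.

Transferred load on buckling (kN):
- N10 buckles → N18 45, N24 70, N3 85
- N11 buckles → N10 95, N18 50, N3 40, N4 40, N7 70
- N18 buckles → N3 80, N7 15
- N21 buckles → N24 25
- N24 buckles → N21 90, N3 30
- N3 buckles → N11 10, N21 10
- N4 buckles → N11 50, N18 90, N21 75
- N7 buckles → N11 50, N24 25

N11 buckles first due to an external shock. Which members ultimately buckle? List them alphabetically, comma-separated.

Round 1 — N11 buckles (initial).
  N10: +95 → 95 < 120
  N18: +50 → 50 ≥ 40
  N3: +40 → 40 ≥ 30
  N4: +40 → 40 < 50
  N7: +70 → 70 < 90
Round 2 — N18, N3 buckle.
  N21: +10 → 10 < 90
  N7: +15 → 85 < 90
No further bucklings.

N11, N18, N3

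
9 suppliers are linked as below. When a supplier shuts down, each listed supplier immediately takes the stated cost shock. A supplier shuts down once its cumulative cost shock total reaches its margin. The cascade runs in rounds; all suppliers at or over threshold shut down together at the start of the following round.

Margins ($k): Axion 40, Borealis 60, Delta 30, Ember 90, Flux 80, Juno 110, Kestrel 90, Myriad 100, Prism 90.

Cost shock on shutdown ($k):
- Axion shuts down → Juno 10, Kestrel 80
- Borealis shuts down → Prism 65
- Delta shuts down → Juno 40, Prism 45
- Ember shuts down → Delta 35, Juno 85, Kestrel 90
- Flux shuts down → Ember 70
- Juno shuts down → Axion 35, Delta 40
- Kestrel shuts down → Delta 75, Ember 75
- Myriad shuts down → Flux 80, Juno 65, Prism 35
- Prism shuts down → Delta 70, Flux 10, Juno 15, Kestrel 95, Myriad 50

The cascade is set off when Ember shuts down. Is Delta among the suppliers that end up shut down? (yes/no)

yes

Round 1 — Ember shuts down (initial).
  Delta: +35 → 35 ≥ 30
  Juno: +85 → 85 < 110
  Kestrel: +90 → 90 ≥ 90
Round 2 — Delta, Kestrel shut down.
  Juno: +40 → 125 ≥ 110
  Prism: +45 → 45 < 90
Round 3 — Juno shuts down.
  Axion: +35 → 35 < 40
No further shutdowns.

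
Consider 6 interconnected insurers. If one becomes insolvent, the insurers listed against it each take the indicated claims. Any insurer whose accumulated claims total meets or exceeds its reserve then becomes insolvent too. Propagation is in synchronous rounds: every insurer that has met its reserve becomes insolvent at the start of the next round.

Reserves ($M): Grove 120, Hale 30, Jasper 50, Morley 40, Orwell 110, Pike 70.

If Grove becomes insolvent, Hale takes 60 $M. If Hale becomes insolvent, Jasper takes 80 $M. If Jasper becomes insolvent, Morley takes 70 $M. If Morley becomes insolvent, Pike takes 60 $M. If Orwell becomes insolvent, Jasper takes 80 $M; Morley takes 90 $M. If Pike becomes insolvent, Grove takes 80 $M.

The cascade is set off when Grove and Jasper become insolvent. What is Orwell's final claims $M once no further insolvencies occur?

Round 1 — Grove, Jasper become insolvent (initial).
  Hale: +60 → 60 ≥ 30
  Morley: +70 → 70 ≥ 40
Round 2 — Hale, Morley become insolvent.
  Pike: +60 → 60 < 70
No further insolvencies.

0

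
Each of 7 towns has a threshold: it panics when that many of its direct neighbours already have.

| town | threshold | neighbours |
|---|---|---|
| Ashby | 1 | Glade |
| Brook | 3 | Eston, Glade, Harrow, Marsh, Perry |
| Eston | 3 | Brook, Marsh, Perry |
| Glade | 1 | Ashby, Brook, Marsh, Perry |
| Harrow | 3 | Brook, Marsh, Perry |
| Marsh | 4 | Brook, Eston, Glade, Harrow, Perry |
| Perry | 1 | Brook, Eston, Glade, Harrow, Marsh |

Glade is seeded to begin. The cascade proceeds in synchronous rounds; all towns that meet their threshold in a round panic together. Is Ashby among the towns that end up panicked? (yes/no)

yes

Round 1 — Glade panics (initial).
Round 2 — checking thresholds:
  Ashby: 1 of 1 neighbours ≥ 1, panics.
  Brook: 1 of 5 neighbours < 3, holds.
  Marsh: 1 of 5 neighbours < 4, holds.
  Perry: 1 of 5 neighbours ≥ 1, panics.
Round 3 — no new panics; cascade stops.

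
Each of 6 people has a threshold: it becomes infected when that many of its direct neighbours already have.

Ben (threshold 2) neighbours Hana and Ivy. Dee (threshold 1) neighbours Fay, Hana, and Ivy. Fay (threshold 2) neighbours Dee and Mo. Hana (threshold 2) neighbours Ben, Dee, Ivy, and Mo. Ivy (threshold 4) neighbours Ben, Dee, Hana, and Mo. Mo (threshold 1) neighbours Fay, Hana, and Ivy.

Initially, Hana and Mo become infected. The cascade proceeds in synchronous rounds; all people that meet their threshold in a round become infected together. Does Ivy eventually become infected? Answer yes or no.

Round 1 — Hana, Mo become infected (initial).
Round 2 — checking thresholds:
  Ben: 1 of 2 neighbours < 2, not yet.
  Dee: 1 of 3 neighbours ≥ 1, becomes infected.
  Fay: 1 of 2 neighbours < 2, not yet.
  Ivy: 2 of 4 neighbours < 4, not yet.
Round 3 — checking thresholds:
  Ben: 1 of 2 neighbours < 2, not yet.
  Fay: 2 of 2 neighbours ≥ 2, becomes infected.
  Ivy: 3 of 4 neighbours < 4, not yet.
Round 4 — no new infections; cascade stops.

no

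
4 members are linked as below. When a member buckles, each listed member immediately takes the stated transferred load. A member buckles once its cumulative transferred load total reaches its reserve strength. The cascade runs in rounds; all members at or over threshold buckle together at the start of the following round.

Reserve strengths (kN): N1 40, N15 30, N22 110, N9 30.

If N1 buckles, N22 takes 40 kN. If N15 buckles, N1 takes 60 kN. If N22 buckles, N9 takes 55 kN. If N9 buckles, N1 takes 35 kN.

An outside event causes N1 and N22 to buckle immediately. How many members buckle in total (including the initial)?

3

Round 1 — N1, N22 buckle (initial).
  N9: +55 → 55 ≥ 30
Round 2 — N9 buckles.
No further bucklings.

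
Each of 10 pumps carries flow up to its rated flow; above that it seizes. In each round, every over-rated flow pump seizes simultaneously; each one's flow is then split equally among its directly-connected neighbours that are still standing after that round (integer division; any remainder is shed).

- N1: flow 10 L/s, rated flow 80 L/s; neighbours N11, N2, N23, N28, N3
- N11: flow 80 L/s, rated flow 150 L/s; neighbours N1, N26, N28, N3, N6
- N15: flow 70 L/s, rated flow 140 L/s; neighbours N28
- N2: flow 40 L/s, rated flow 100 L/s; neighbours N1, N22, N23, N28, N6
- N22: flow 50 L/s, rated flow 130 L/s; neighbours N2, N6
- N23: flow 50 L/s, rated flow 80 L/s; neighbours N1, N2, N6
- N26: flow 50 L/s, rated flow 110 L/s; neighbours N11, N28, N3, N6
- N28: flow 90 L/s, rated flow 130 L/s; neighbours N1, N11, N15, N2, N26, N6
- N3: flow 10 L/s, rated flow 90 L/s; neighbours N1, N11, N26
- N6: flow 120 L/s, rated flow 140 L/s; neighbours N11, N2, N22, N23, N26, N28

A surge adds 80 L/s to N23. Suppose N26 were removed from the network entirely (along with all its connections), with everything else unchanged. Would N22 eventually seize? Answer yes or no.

yes

With N26 removed:
Round 1 — N23 at 130 > 80. N23 seizes.
  N23 sheds 130 L/s to N1, N2, N6: 43 each (1 lost).
    N1: 10+43 = 53 ≤ 80
    N2: 40+43 = 83 ≤ 100
    N6: 120+43 = 163 > 140
Round 2 — N6 seizes.
  N6 sheds 163 L/s to N11, N2, N22, N28: 40 each (3 lost).
    N11: 80+40 = 120 ≤ 150
    N2: 83+40 = 123 > 100
    N22: 50+40 = 90 ≤ 130
    N28: 90+40 = 130 ≤ 130
Round 3 — N2 seizes.
  N2 sheds 123 L/s to N1, N22, N28: 41 each.
    N1: 53+41 = 94 > 80
    N22: 90+41 = 131 > 130
    N28: 130+41 = 171 > 130
Round 4 — N1, N22, N28 seize.
  N1 sheds 94 L/s to N11, N3: 47 each.
    N11: 120+47 = 167 > 150
    N3: 10+47 = 57 ≤ 90
  N22 sheds 131 L/s: no online neighbours, lost.
  N28 sheds 171 L/s to N11, N15: 85 each (1 lost).
    N11: 167+85 = 252 > 150
    N15: 70+85 = 155 > 140
Round 5 — N11, N15 seize.
  N11 sheds 252 L/s to N3: 252 each.
    N3: 57+252 = 309 > 90
  N15 sheds 155 L/s: no online neighbours, lost.
Round 6 — N3 seizes.
  N3 sheds 309 L/s: no online neighbours, lost.
No further seizures.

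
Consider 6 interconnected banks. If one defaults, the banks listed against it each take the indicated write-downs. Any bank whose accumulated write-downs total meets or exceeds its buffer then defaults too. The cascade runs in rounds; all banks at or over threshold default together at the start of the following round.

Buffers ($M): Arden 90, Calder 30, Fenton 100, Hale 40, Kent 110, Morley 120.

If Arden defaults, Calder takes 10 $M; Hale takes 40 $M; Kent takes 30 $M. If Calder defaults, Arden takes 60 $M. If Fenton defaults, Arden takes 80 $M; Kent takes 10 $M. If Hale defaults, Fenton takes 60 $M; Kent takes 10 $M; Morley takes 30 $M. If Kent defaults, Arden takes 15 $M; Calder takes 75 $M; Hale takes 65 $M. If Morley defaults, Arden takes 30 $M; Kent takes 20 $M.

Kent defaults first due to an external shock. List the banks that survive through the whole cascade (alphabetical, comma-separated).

Round 1 — Kent defaults (initial).
  Arden: +15 → 15 < 90
  Calder: +75 → 75 ≥ 30
  Hale: +65 → 65 ≥ 40
Round 2 — Calder, Hale default.
  Arden: +60 → 75 < 90
  Fenton: +60 → 60 < 100
  Morley: +30 → 30 < 120
No further defaults.

Arden, Fenton, Morley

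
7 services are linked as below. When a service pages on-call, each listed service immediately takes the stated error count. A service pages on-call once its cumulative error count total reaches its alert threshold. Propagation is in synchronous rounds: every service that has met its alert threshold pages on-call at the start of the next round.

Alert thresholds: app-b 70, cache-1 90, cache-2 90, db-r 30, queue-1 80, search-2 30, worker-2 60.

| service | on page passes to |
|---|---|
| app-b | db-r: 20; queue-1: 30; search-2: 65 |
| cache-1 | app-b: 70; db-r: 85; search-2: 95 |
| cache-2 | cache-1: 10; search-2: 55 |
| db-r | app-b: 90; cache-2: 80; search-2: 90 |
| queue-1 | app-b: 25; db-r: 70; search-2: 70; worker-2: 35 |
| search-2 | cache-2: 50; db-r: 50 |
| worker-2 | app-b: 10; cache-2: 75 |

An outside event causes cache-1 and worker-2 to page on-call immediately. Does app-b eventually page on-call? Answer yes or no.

yes

Round 1 — cache-1, worker-2 page on-call (initial).
  app-b: +70+10 → 80 ≥ 70
  cache-2: +75 → 75 < 90
  db-r: +85 → 85 ≥ 30
  search-2: +95 → 95 ≥ 30
Round 2 — app-b, db-r, search-2 page on-call.
  cache-2: +80+50 → 205 ≥ 90
  queue-1: +30 → 30 < 80
Round 3 — cache-2 pages on-call.
No further pages.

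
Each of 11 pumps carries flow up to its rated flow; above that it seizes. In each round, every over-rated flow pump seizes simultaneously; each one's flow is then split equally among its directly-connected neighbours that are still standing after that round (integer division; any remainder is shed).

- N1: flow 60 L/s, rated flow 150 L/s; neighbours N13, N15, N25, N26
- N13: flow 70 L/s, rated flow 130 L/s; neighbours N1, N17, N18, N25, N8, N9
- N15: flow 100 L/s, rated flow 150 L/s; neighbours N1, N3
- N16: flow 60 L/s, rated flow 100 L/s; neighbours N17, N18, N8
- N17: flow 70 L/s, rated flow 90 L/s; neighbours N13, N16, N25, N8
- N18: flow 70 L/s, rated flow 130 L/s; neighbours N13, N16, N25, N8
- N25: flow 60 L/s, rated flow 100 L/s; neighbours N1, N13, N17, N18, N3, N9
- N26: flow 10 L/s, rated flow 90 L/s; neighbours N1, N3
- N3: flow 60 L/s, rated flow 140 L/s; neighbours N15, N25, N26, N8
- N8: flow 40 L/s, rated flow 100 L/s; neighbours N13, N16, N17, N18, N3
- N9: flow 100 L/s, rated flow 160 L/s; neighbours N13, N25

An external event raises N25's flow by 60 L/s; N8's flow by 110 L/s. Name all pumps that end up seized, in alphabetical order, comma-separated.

Round 1 — N25 at 120 > 100; N8 at 150 > 100. N25, N8 seize.
  N25 sheds 120 L/s to N1, N13, N17, N18, N3, N9: 20 each.
    N1: 60+20 = 80 ≤ 150
    N13: 70+20 = 90 ≤ 130
    N17: 70+20 = 90 ≤ 90
    N18: 70+20 = 90 ≤ 130
    N3: 60+20 = 80 ≤ 140
    N9: 100+20 = 120 ≤ 160
  N8 sheds 150 L/s to N13, N16, N17, N18, N3: 30 each.
    N13: 90+30 = 120 ≤ 130
    N16: 60+30 = 90 ≤ 100
    N17: 90+30 = 120 > 90
    N18: 90+30 = 120 ≤ 130
    N3: 80+30 = 110 ≤ 140
Round 2 — N17 seizes.
  N17 sheds 120 L/s to N13, N16: 60 each.
    N13: 120+60 = 180 > 130
    N16: 90+60 = 150 > 100
Round 3 — N13, N16 seize.
  N13 sheds 180 L/s to N1, N18, N9: 60 each.
    N1: 80+60 = 140 ≤ 150
    N18: 120+60 = 180 > 130
    N9: 120+60 = 180 > 160
  N16 sheds 150 L/s to N18: 150 each.
    N18: 180+150 = 330 > 130
Round 4 — N18, N9 seize.
  N18 sheds 330 L/s: no online neighbours, lost.
  N9 sheds 180 L/s: no online neighbours, lost.
No further seizures.

N13, N16, N17, N18, N25, N8, N9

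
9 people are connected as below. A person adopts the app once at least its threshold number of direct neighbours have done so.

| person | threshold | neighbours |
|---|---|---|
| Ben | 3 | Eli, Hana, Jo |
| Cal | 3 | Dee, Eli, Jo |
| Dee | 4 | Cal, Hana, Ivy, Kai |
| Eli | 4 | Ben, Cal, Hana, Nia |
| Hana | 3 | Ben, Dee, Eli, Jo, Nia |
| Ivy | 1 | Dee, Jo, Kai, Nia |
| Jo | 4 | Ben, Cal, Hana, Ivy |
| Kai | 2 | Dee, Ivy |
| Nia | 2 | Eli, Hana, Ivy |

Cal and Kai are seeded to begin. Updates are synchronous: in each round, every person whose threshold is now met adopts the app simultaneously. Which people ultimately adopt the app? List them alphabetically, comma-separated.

Round 1 — Cal, Kai adopt the app (initial).
Round 2 — checking thresholds:
  Dee: 2 of 4 neighbours < 4, not yet.
  Eli: 1 of 4 neighbours < 4, not yet.
  Ivy: 1 of 4 neighbours ≥ 1, adopts the app.
  Jo: 1 of 4 neighbours < 4, not yet.
Round 3 — no new adoptions; cascade stops.

Cal, Ivy, Kai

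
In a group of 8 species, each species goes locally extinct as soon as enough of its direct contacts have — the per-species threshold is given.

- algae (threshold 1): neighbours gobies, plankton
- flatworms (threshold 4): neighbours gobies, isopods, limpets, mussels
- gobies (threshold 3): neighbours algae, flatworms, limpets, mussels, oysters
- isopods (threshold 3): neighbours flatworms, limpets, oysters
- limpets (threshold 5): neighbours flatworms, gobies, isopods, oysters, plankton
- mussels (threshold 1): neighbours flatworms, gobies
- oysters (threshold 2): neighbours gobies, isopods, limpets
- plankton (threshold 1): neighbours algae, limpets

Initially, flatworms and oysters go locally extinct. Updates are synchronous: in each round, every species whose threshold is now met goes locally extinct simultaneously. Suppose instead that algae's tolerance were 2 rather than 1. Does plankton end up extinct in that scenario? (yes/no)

With algae's tolerance at 2:
Round 1 — flatworms, oysters go locally extinct (initial).
Round 2 — checking thresholds:
  gobies: 2 of 5 neighbours < 3, not yet.
  isopods: 2 of 3 neighbours < 3, not yet.
  limpets: 2 of 5 neighbours < 5, not yet.
  mussels: 1 of 2 neighbours ≥ 1, goes locally extinct.
Round 3 — checking thresholds:
  gobies: 3 of 5 neighbours ≥ 3, goes locally extinct.
  isopods: 2 of 3 neighbours < 3, not yet.
  limpets: 2 of 5 neighbours < 5, not yet.
Round 4 — no new extinctions; cascade stops.

no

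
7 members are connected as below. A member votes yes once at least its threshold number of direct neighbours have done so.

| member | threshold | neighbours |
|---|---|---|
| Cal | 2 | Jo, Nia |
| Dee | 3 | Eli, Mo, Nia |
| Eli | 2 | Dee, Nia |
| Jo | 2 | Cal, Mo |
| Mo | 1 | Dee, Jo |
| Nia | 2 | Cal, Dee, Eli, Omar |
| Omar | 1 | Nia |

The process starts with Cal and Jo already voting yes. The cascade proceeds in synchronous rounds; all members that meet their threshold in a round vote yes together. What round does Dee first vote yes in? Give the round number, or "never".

Round 1 — Cal, Jo vote yes (initial).
Round 2 — checking thresholds:
  Mo: 1 of 2 neighbours ≥ 1, votes yes.
  Nia: 1 of 4 neighbours < 2, holds.
Round 3 — no new yes votes; cascade stops.

never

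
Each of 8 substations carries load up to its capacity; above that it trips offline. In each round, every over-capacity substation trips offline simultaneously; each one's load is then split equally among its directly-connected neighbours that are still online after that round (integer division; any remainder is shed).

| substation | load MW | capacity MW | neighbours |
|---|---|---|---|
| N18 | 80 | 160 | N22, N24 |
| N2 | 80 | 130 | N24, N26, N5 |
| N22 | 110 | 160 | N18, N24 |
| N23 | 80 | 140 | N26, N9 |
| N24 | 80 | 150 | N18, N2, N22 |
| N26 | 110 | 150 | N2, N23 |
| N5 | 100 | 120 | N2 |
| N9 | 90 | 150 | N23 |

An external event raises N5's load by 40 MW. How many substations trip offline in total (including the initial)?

Round 1 — N5 at 140 > 120. N5 trips offline.
  N5 sheds 140 MW to N2: 140 each.
    N2: 80+140 = 220 > 130
Round 2 — N2 trips offline.
  N2 sheds 220 MW to N24, N26: 110 each.
    N24: 80+110 = 190 > 150
    N26: 110+110 = 220 > 150
Round 3 — N24, N26 trip offline.
  N24 sheds 190 MW to N18, N22: 95 each.
    N18: 80+95 = 175 > 160
    N22: 110+95 = 205 > 160
  N26 sheds 220 MW to N23: 220 each.
    N23: 80+220 = 300 > 140
Round 4 — N18, N22, N23 trip offline.
  N18 sheds 175 MW: no online neighbours, lost.
  N22 sheds 205 MW: no online neighbours, lost.
  N23 sheds 300 MW to N9: 300 each.
    N9: 90+300 = 390 > 150
Round 5 — N9 trips offline.
  N9 sheds 390 MW: no online neighbours, lost.
No further trips.

8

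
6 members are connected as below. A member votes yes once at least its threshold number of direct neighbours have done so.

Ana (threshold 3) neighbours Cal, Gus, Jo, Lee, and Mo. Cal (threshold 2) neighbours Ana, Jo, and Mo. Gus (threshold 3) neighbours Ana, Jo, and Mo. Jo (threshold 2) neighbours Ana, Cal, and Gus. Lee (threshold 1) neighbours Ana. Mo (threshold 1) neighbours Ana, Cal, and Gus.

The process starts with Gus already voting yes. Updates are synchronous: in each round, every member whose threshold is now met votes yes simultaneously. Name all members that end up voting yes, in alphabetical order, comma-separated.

Round 1 — Gus votes yes (initial).
Round 2 — checking thresholds:
  Ana: 1 of 5 neighbours < 3, below threshold.
  Jo: 1 of 3 neighbours < 2, below threshold.
  Mo: 1 of 3 neighbours ≥ 1, votes yes.
Round 3 — no new yes votes; cascade stops.

Gus, Mo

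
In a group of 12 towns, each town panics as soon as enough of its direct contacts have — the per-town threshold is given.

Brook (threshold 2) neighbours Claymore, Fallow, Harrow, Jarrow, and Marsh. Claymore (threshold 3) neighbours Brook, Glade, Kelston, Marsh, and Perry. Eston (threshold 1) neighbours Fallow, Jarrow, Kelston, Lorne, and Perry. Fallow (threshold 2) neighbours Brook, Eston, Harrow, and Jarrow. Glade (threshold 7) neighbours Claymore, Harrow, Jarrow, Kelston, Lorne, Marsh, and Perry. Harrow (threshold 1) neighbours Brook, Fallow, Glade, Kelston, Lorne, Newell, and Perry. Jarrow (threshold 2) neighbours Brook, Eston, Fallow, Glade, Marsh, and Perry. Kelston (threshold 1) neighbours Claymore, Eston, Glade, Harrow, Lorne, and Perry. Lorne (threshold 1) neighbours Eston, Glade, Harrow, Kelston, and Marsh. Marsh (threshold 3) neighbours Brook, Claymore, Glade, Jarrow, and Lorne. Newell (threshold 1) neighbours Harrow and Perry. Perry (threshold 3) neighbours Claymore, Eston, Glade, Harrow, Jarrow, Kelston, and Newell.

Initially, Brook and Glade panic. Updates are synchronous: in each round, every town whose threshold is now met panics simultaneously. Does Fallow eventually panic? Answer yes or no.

Round 1 — Brook, Glade panic (initial).
Round 2 — checking thresholds:
  Claymore: 2 of 5 neighbours < 3, below threshold.
  Fallow: 1 of 4 neighbours < 2, below threshold.
  Harrow: 2 of 7 neighbours ≥ 1, panics.
  Jarrow: 2 of 6 neighbours ≥ 2, panics.
  Kelston: 1 of 6 neighbours ≥ 1, panics.
  Lorne: 1 of 5 neighbours ≥ 1, panics.
  Marsh: 2 of 5 neighbours < 3, below threshold.
  Perry: 1 of 7 neighbours < 3, below threshold.
Round 3 — checking thresholds:
  Claymore: 3 of 5 neighbours ≥ 3, panics.
  Eston: 3 of 5 neighbours ≥ 1, panics.
  Fallow: 3 of 4 neighbours ≥ 2, panics.
  Marsh: 4 of 5 neighbours ≥ 3, panics.
  Newell: 1 of 2 neighbours ≥ 1, panics.
  Perry: 4 of 7 neighbours ≥ 3, panics.
Round 4 — no new panics; cascade stops.

yes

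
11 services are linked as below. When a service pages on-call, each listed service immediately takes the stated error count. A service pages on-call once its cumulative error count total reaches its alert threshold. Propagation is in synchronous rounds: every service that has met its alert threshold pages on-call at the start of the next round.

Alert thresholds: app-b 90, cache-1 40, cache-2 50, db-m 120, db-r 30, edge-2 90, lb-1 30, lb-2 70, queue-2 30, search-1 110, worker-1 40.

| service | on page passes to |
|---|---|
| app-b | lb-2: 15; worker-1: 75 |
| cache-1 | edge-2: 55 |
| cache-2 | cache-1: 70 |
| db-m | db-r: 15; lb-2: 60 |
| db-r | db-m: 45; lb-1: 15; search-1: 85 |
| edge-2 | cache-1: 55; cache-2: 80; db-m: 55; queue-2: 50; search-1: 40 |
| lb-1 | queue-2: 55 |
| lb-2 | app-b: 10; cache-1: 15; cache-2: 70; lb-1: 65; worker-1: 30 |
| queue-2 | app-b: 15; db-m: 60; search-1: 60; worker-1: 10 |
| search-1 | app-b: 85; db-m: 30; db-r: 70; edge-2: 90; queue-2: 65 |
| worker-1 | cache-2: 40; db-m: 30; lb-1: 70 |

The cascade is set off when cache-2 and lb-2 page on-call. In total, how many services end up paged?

6

Round 1 — cache-2, lb-2 page on-call (initial).
  app-b: +10 → 10 < 90
  cache-1: +70+15 → 85 ≥ 40
  lb-1: +65 → 65 ≥ 30
  worker-1: +30 → 30 < 40
Round 2 — cache-1, lb-1 page on-call.
  edge-2: +55 → 55 < 90
  queue-2: +55 → 55 ≥ 30
Round 3 — queue-2 pages on-call.
  app-b: +15 → 25 < 90
  db-m: +60 → 60 < 120
  search-1: +60 → 60 < 110
  worker-1: +10 → 40 ≥ 40
Round 4 — worker-1 pages on-call.
  db-m: +30 → 90 < 120
No further pages.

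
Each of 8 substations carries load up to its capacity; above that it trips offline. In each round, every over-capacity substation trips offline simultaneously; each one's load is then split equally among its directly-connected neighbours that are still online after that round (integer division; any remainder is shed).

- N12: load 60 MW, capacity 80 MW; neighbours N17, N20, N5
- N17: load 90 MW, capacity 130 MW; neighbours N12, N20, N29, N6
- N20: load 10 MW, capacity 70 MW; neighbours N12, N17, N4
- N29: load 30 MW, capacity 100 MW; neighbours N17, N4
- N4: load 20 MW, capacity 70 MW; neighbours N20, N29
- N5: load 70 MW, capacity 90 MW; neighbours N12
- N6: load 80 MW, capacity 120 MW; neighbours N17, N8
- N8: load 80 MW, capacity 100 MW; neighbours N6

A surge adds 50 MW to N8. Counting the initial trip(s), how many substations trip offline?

Round 1 — N8 at 130 > 100. N8 trips offline.
  N8 sheds 130 MW to N6: 130 each.
    N6: 80+130 = 210 > 120
Round 2 — N6 trips offline.
  N6 sheds 210 MW to N17: 210 each.
    N17: 90+210 = 300 > 130
Round 3 — N17 trips offline.
  N17 sheds 300 MW to N12, N20, N29: 100 each.
    N12: 60+100 = 160 > 80
    N20: 10+100 = 110 > 70
    N29: 30+100 = 130 > 100
Round 4 — N12, N20, N29 trip offline.
  N12 sheds 160 MW to N5: 160 each.
    N5: 70+160 = 230 > 90
  N20 sheds 110 MW to N4: 110 each.
    N4: 20+110 = 130 > 70
  N29 sheds 130 MW to N4: 130 each.
    N4: 130+130 = 260 > 70
Round 5 — N4, N5 trip offline.
  N4 sheds 260 MW: no online neighbours, lost.
  N5 sheds 230 MW: no online neighbours, lost.
No further trips.

8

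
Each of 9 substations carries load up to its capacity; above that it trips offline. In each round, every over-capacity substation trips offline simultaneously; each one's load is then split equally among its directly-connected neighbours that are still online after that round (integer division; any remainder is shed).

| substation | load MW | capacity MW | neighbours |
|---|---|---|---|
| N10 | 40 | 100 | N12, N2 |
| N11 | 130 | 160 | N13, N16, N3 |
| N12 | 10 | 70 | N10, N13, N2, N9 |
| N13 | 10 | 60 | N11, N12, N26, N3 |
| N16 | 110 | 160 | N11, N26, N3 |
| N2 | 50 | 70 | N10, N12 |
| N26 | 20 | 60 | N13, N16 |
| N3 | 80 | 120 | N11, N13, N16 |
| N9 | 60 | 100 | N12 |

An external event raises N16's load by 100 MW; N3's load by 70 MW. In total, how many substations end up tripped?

8

Round 1 — N16 at 210 > 160; N3 at 150 > 120. N16, N3 trip offline.
  N16 sheds 210 MW to N11, N26: 105 each.
    N11: 130+105 = 235 > 160
    N26: 20+105 = 125 > 60
  N3 sheds 150 MW to N11, N13: 75 each.
    N11: 235+75 = 310 > 160
    N13: 10+75 = 85 > 60
Round 2 — N11, N13, N26 trip offline.
  N11 sheds 310 MW: no online neighbours, lost.
  N13 sheds 85 MW to N12: 85 each.
    N12: 10+85 = 95 > 70
  N26 sheds 125 MW: no online neighbours, lost.
Round 3 — N12 trips offline.
  N12 sheds 95 MW to N10, N2, N9: 31 each (2 lost).
    N10: 40+31 = 71 ≤ 100
    N2: 50+31 = 81 > 70
    N9: 60+31 = 91 ≤ 100
Round 4 — N2 trips offline.
  N2 sheds 81 MW to N10: 81 each.
    N10: 71+81 = 152 > 100
Round 5 — N10 trips offline.
  N10 sheds 152 MW: no online neighbours, lost.
No further trips.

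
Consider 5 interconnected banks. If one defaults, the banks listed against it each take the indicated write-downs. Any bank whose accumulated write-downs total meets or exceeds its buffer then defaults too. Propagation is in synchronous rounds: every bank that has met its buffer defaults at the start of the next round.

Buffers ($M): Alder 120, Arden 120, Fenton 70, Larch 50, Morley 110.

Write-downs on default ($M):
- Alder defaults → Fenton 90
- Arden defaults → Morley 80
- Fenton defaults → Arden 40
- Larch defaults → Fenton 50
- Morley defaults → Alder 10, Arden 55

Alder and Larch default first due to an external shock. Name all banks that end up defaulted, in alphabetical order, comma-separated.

Alder, Fenton, Larch

Round 1 — Alder, Larch default (initial).
  Fenton: +90+50 → 140 ≥ 70
Round 2 — Fenton defaults.
  Arden: +40 → 40 < 120
No further defaults.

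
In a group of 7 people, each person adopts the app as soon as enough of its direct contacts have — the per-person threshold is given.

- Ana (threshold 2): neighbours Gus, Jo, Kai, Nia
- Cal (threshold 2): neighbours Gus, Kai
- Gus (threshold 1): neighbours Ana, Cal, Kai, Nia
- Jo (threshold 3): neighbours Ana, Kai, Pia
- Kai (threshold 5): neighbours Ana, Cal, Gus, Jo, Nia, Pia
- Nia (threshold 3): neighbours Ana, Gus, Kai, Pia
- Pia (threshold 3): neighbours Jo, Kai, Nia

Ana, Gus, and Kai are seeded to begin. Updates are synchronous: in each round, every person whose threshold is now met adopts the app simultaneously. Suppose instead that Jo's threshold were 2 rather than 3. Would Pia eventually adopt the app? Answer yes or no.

yes

With Jo's threshold at 2:
Round 1 — Ana, Gus, Kai adopt the app (initial).
Round 2 — checking thresholds:
  Cal: 2 of 2 neighbours ≥ 2, adopts the app.
  Jo: 2 of 3 neighbours ≥ 2, adopts the app.
  Nia: 3 of 4 neighbours ≥ 3, adopts the app.
  Pia: 1 of 3 neighbours < 3, holds.
Round 3 — checking thresholds:
  Pia: 3 of 3 neighbours ≥ 3, adopts the app.
Round 4 — no new adoptions; cascade stops.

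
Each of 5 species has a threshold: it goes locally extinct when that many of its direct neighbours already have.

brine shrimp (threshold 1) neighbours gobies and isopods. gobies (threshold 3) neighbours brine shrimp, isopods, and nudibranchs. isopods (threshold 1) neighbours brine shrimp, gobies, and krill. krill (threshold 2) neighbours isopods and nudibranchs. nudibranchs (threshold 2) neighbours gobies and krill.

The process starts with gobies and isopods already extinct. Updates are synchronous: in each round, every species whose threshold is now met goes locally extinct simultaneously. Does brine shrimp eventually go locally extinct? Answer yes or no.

yes

Round 1 — gobies, isopods go locally extinct (initial).
Round 2 — checking thresholds:
  brine shrimp: 2 of 2 neighbours ≥ 1, goes locally extinct.
  krill: 1 of 2 neighbours < 2, not yet.
  nudibranchs: 1 of 2 neighbours < 2, not yet.
Round 3 — no new extinctions; cascade stops.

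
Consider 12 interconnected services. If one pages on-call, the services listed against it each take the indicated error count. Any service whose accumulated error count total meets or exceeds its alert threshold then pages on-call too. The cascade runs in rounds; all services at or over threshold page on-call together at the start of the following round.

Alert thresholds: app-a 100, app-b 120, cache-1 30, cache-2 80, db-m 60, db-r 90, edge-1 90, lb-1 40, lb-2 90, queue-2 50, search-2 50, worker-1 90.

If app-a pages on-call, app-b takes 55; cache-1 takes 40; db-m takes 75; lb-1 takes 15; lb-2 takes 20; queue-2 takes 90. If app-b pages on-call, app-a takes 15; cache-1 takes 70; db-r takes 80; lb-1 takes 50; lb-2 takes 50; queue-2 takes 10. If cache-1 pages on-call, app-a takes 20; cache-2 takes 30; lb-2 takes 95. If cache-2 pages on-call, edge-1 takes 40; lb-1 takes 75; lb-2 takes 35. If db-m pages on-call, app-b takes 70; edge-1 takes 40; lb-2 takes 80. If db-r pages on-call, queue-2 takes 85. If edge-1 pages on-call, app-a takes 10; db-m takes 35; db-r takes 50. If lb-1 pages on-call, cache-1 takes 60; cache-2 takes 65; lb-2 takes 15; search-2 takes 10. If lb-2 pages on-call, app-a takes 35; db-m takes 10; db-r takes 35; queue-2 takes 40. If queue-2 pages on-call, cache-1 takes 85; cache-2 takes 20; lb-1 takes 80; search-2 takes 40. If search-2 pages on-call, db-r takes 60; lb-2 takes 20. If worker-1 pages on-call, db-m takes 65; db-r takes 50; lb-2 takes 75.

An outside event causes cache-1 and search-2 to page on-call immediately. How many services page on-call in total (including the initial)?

7

Round 1 — cache-1, search-2 page on-call (initial).
  app-a: +20 → 20 < 100
  cache-2: +30 → 30 < 80
  db-r: +60 → 60 < 90
  lb-2: +95+20 → 115 ≥ 90
Round 2 — lb-2 pages on-call.
  app-a: +35 → 55 < 100
  db-m: +10 → 10 < 60
  db-r: +35 → 95 ≥ 90
  queue-2: +40 → 40 < 50
Round 3 — db-r pages on-call.
  queue-2: +85 → 125 ≥ 50
Round 4 — queue-2 pages on-call.
  cache-2: +20 → 50 < 80
  lb-1: +80 → 80 ≥ 40
Round 5 — lb-1 pages on-call.
  cache-2: +65 → 115 ≥ 80
Round 6 — cache-2 pages on-call.
  edge-1: +40 → 40 < 90
No further pages.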